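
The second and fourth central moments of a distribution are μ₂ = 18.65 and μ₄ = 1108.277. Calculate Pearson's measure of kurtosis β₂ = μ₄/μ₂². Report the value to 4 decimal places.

μ₂² = 18.65² = 347.82250
μ₄/μ₂² = 1108.277 / 347.82250 = 3.18633
β₂ ≈ 3.1863

3.1863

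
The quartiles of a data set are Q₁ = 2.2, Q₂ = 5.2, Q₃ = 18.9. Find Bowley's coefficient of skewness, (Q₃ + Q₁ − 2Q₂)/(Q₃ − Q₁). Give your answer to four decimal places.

0.6407

numerator: Q₃ + Q₁ − 2Q₂ = 18.9 + 2.2 − 2×5.2 = 10.7000
denominator: Q₃ − Q₁ = 18.9 − 2.2 = 16.7000
Bowley skewness = 10.7000 / 16.7000 ≈ 0.6407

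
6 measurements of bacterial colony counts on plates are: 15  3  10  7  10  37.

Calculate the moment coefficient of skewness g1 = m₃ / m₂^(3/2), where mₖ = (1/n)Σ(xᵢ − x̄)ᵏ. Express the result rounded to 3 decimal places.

x̄ = (15 + 3 + 10 + 7 + 10 + 37) / 6 = 13.6667
deviations (xᵢ − x̄): 1.3333, -10.6667, -3.6667, -6.6667, -3.6667, 23.3333
Σ(xᵢ − x̄)² = 731.3333 ⇒ m₂ = 731.3333/6 = 121.88889
Σ(xᵢ − x̄)³ = 11097.5556 ⇒ m₃ = 11097.5556/6 = 1849.59259
m₂^(3/2) = 121.88889^(1.5) = 1345.69357
g1 = m₃ / m₂^(3/2) = 1849.59259 / 1345.69357 ≈ 1.374

1.374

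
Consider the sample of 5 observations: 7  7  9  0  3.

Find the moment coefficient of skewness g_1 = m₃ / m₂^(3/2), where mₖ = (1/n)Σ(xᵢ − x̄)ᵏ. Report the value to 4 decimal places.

-0.4938

x̄ = (7 + 7 + 9 + 0 + 3) / 5 = 5.2000
deviations (xᵢ − x̄): 1.8000, 1.8000, 3.8000, -5.2000, -2.2000
Σ(xᵢ − x̄)² = 52.8000 ⇒ m₂ = 52.8000/5 = 10.56000
Σ(xᵢ − x̄)³ = -84.7200 ⇒ m₃ = -84.7200/5 = -16.94400
m₂^(3/2) = 10.56000^(1.5) = 34.31594
g_1 = m₃ / m₂^(3/2) = -16.94400 / 34.31594 ≈ -0.4938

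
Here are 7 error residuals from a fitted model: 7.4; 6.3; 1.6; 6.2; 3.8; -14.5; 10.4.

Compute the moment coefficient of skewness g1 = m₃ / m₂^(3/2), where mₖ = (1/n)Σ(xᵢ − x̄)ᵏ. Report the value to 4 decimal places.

x̄ = (7.4 + 6.3 + 1.6 + 6.2 + 3.8 - 14.5 + 10.4) / 7 = 3.0286
deviations (xᵢ − x̄): 4.3714, 3.2714, -1.4286, 3.1714, 0.7714, -17.5286, 7.3714
Σ(xᵢ − x̄)² = 404.0943 ⇒ m₂ = 404.0943/7 = 57.72776
Σ(xᵢ − x̄)³ = -4837.1308 ⇒ m₃ = -4837.1308/7 = -691.01869
m₂^(3/2) = 57.72776^(1.5) = 438.60846
g1 = m₃ / m₂^(3/2) = -691.01869 / 438.60846 ≈ -1.5755

-1.5755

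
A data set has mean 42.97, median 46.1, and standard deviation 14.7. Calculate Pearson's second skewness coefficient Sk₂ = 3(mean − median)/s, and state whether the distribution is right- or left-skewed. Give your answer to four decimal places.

-0.6388, left-skewed

Sk₂ = 3(42.97 − 46.1) / 14.7 = 3 × -3.1300 / 14.7
    = -9.3900 / 14.7 ≈ -0.6388
Sk₂ < 0 ⇒ mean < median ⇒ left-skewed (negative skew).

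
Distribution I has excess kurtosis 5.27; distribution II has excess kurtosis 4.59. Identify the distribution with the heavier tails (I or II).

I

Higher excess kurtosis ⇒ heavier tails relative to the normal distribution.
5.27 vs 4.59: the larger is 5.27, so I has heavier tails.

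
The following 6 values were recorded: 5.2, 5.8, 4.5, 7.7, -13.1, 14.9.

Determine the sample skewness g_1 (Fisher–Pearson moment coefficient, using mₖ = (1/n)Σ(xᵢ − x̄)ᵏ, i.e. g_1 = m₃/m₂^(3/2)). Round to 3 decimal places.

-1.062

x̄ = (5.2 + 5.8 + 4.5 + 7.7 - 13.1 + 14.9) / 6 = 4.1667
deviations (xᵢ − x̄): 1.0333, 1.6333, 0.3333, 3.5333, -17.2667, 10.7333
Σ(xᵢ − x̄)² = 429.6733 ⇒ m₂ = 429.6733/6 = 71.61222
Σ(xᵢ − x̄)³ = -3861.7084 ⇒ m₃ = -3861.7084/6 = -643.61807
m₂^(3/2) = 71.61222^(1.5) = 606.01131
g_1 = m₃ / m₂^(3/2) = -643.61807 / 606.01131 ≈ -1.062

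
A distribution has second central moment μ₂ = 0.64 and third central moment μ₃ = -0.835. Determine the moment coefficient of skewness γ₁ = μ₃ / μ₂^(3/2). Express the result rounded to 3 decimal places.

σ = √μ₂ = √0.64 = 0.80000
σ³ = μ₂^(3/2) = 0.51200
γ₁ = μ₃/σ³ = -0.835 / 0.51200 ≈ -1.631

-1.631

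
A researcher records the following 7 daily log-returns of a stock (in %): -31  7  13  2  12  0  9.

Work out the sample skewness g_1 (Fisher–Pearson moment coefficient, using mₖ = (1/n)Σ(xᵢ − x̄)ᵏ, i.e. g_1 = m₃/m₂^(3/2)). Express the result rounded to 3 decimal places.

-1.636

x̄ = (-31 + 7 + 13 + 2 + 12 + 0 + 9) / 7 = 1.7143
deviations (xᵢ − x̄): -32.7143, 5.2857, 11.2857, 0.2857, 10.2857, -1.7143, 7.2857
Σ(xᵢ − x̄)² = 1387.4286 ⇒ m₂ = 1387.4286/7 = 198.20408
Σ(xᵢ − x̄)³ = -31956.6122 ⇒ m₃ = -31956.6122/7 = -4565.23032
m₂^(3/2) = 198.20408^(1.5) = 2790.41560
g_1 = m₃ / m₂^(3/2) = -4565.23032 / 2790.41560 ≈ -1.636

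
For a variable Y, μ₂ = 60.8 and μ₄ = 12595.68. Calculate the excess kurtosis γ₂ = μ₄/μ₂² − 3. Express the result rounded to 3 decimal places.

0.407

μ₂² = 60.8² = 3696.64000
μ₄/μ₂² = 12595.68 / 3696.64000 = 3.40733
γ₂ = 3.40733 − 3 ≈ 0.407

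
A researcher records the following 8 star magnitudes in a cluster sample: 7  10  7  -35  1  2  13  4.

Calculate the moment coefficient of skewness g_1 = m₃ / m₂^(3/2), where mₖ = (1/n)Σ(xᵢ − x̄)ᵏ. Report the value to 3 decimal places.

x̄ = (7 + 10 + 7 - 35 + 1 + 2 + 13 + 4) / 8 = 1.1250
deviations (xᵢ − x̄): 5.8750, 8.8750, 5.8750, -36.1250, -0.1250, 0.8750, 11.8750, 2.8750
Σ(xᵢ − x̄)² = 1602.8750 ⇒ m₂ = 1602.8750/8 = 200.35938
Σ(xᵢ − x̄)³ = -44340.0938 ⇒ m₃ = -44340.0938/8 = -5542.51172
m₂^(3/2) = 200.35938^(1.5) = 2836.05404
g_1 = m₃ / m₂^(3/2) = -5542.51172 / 2836.05404 ≈ -1.954

-1.954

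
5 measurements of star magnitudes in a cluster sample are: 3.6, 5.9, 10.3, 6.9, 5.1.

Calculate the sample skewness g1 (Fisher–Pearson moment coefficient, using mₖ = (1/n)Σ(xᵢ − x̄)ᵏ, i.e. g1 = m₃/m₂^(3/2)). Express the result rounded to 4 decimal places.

x̄ = (3.6 + 5.9 + 10.3 + 6.9 + 5.1) / 5 = 6.3600
deviations (xᵢ − x̄): -2.7600, -0.4600, 3.9400, 0.5400, -1.2600
Σ(xᵢ − x̄)² = 25.2320 ⇒ m₂ = 25.2320/5 = 5.04640
Σ(xᵢ − x̄)³ = 38.1982 ⇒ m₃ = 38.1982/5 = 7.63963
m₂^(3/2) = 5.04640^(1.5) = 11.33633
g1 = m₃ / m₂^(3/2) = 7.63963 / 11.33633 ≈ 0.6739

0.6739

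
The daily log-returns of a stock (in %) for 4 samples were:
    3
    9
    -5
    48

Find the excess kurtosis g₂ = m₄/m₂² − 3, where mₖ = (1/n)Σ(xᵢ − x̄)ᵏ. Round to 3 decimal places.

-0.810

x̄ = 13.7500
Σ(xᵢ − x̄)² = 1662.7500 ⇒ m₂ = 415.68750
Σ(xᵢ − x̄)⁴ = 1513535.5781 ⇒ m₄ = 378383.89453
m₂² = 172796.09766
g₂ = m₄/m₂² − 3 = 2.18977 − 3 ≈ -0.810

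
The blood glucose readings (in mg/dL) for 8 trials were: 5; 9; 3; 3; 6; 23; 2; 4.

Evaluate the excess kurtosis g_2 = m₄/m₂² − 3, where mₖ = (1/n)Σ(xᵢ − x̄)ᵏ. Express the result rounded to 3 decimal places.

2.022

x̄ = 6.8750
Σ(xᵢ − x̄)² = 330.8750 ⇒ m₂ = 41.35938
Σ(xᵢ − x̄)⁴ = 68725.5254 ⇒ m₄ = 8590.69067
m₂² = 1710.59790
g_2 = m₄/m₂² − 3 = 5.02204 − 3 ≈ 2.022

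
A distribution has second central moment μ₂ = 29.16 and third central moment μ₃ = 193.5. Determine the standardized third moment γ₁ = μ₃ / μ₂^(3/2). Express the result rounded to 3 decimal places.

σ = √μ₂ = √29.16 = 5.40000
σ³ = μ₂^(3/2) = 157.46400
γ₁ = μ₃/σ³ = 193.5 / 157.46400 ≈ 1.229

1.229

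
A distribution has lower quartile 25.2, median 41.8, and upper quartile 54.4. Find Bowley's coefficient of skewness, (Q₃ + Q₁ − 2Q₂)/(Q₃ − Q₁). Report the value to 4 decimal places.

numerator: Q₃ + Q₁ − 2Q₂ = 54.4 + 25.2 − 2×41.8 = -4.0000
denominator: Q₃ − Q₁ = 54.4 − 25.2 = 29.2000
Bowley skewness = -4.0000 / 29.2000 ≈ -0.1370

-0.1370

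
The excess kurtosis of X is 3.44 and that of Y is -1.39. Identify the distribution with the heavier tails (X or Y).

Higher excess kurtosis ⇒ heavier tails relative to the normal distribution.
3.44 vs -1.39: the larger is 3.44, so X has heavier tails. (X is leptokurtic — heavier-than-normal tails; the other is platykurtic.)

X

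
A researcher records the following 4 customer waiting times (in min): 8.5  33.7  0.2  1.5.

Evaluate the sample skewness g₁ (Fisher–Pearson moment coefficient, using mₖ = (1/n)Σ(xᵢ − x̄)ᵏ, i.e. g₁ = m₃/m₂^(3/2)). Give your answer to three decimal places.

0.979

x̄ = (8.5 + 33.7 + 0.2 + 1.5) / 4 = 10.9750
deviations (xᵢ − x̄): -2.4750, 22.7250, -10.7750, -9.4750
Σ(xᵢ − x̄)² = 728.4275 ⇒ m₂ = 728.4275/4 = 182.10688
Σ(xᵢ − x̄)³ = 9619.0031 ⇒ m₃ = 9619.0031/4 = 2404.75078
m₂^(3/2) = 182.10688^(1.5) = 2457.47729
g₁ = m₃ / m₂^(3/2) = 2404.75078 / 2457.47729 ≈ 0.979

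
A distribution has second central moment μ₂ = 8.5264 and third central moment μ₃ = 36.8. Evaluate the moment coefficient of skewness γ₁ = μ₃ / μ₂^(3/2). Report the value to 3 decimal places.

σ = √μ₂ = √8.5264 = 2.92000
σ³ = μ₂^(3/2) = 24.89709
γ₁ = μ₃/σ³ = 36.8 / 24.89709 ≈ 1.478

1.478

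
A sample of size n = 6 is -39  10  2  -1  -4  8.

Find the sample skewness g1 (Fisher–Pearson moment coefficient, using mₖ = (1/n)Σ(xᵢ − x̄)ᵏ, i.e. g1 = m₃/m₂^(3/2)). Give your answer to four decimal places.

x̄ = (-39 + 10 + 2 - 1 - 4 + 8) / 6 = -4.0000
deviations (xᵢ − x̄): -35.0000, 14.0000, 6.0000, 3.0000, 0.0000, 12.0000
Σ(xᵢ − x̄)² = 1610.0000 ⇒ m₂ = 1610.0000/6 = 268.33333
Σ(xᵢ − x̄)³ = -38160.0000 ⇒ m₃ = -38160.0000/6 = -6360.00000
m₂^(3/2) = 268.33333^(1.5) = 4395.53698
g1 = m₃ / m₂^(3/2) = -6360.00000 / 4395.53698 ≈ -1.4469

-1.4469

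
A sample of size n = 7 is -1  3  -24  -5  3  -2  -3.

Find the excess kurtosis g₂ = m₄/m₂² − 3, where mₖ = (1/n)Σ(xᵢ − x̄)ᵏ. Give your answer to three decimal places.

x̄ = -4.1429
Σ(xᵢ − x̄)² = 512.8571 ⇒ m₂ = 73.26531
Σ(xᵢ − x̄)⁴ = 160804.3790 ⇒ m₄ = 22972.05414
m₂² = 5367.80508
g₂ = m₄/m₂² − 3 = 4.27960 − 3 ≈ 1.280

1.280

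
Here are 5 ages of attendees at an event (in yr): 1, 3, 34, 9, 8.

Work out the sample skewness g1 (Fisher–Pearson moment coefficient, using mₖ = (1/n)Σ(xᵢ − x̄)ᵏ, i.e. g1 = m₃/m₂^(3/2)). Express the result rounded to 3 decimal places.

x̄ = (1 + 3 + 34 + 9 + 8) / 5 = 11.0000
deviations (xᵢ − x̄): -10.0000, -8.0000, 23.0000, -2.0000, -3.0000
Σ(xᵢ − x̄)² = 706.0000 ⇒ m₂ = 706.0000/5 = 141.20000
Σ(xᵢ − x̄)³ = 10620.0000 ⇒ m₃ = 10620.0000/5 = 2124.00000
m₂^(3/2) = 141.20000^(1.5) = 1677.84580
g1 = m₃ / m₂^(3/2) = 2124.00000 / 1677.84580 ≈ 1.266

1.266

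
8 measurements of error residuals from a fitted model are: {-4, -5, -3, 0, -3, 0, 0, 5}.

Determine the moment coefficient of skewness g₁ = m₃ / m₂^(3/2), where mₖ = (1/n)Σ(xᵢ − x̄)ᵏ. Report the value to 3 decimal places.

x̄ = (-4 - 5 - 3 + 0 - 3 + 0 + 0 + 5) / 8 = -1.2500
deviations (xᵢ − x̄): -2.7500, -3.7500, -1.7500, 1.2500, -1.7500, 1.2500, 1.2500, 6.2500
Σ(xᵢ − x̄)² = 71.5000 ⇒ m₂ = 71.5000/8 = 8.93750
Σ(xᵢ − x̄)³ = 165.7500 ⇒ m₃ = 165.7500/8 = 20.71875
m₂^(3/2) = 8.93750^(1.5) = 26.71924
g₁ = m₃ / m₂^(3/2) = 20.71875 / 26.71924 ≈ 0.775

0.775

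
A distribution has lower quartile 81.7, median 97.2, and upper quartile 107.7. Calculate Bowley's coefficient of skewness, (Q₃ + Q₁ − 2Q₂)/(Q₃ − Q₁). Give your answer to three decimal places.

numerator: Q₃ + Q₁ − 2Q₂ = 107.7 + 81.7 − 2×97.2 = -5.0000
denominator: Q₃ − Q₁ = 107.7 − 81.7 = 26.0000
Bowley skewness = -5.0000 / 26.0000 ≈ -0.192

-0.192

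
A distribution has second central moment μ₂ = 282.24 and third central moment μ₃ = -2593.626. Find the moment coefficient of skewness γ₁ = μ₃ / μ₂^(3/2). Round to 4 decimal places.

σ = √μ₂ = √282.24 = 16.80000
σ³ = μ₂^(3/2) = 4741.63200
γ₁ = μ₃/σ³ = -2593.626 / 4741.63200 ≈ -0.5470

-0.5470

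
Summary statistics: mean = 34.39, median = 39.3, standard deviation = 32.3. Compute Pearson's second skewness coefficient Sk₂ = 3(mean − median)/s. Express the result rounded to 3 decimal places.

-0.456

Sk₂ = 3(34.39 − 39.3) / 32.3 = 3 × -4.9100 / 32.3
    = -14.7300 / 32.3 ≈ -0.456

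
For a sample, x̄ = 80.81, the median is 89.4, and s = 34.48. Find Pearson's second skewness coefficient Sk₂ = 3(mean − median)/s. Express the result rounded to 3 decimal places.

Sk₂ = 3(80.81 − 89.4) / 34.48 = 3 × -8.5900 / 34.48
    = -25.7700 / 34.48 ≈ -0.747

-0.747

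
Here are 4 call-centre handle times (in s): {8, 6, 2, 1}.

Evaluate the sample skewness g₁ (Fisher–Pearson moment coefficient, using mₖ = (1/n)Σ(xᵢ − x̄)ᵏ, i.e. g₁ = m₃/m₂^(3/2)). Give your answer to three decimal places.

x̄ = (8 + 6 + 2 + 1) / 4 = 4.2500
deviations (xᵢ − x̄): 3.7500, 1.7500, -2.2500, -3.2500
Σ(xᵢ − x̄)² = 32.7500 ⇒ m₂ = 32.7500/4 = 8.18750
Σ(xᵢ − x̄)³ = 12.3750 ⇒ m₃ = 12.3750/4 = 3.09375
m₂^(3/2) = 8.18750^(1.5) = 23.42756
g₁ = m₃ / m₂^(3/2) = 3.09375 / 23.42756 ≈ 0.132

0.132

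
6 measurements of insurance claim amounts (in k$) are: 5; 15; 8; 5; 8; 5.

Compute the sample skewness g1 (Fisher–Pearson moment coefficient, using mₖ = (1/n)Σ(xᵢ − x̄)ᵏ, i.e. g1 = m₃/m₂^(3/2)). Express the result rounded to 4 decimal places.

x̄ = (5 + 15 + 8 + 5 + 8 + 5) / 6 = 7.6667
deviations (xᵢ − x̄): -2.6667, 7.3333, 0.3333, -2.6667, 0.3333, -2.6667
Σ(xᵢ − x̄)² = 75.3333 ⇒ m₂ = 75.3333/6 = 12.55556
Σ(xᵢ − x̄)³ = 337.5556 ⇒ m₃ = 337.5556/6 = 56.25926
m₂^(3/2) = 12.55556^(1.5) = 44.48913
g1 = m₃ / m₂^(3/2) = 56.25926 / 44.48913 ≈ 1.2646

1.2646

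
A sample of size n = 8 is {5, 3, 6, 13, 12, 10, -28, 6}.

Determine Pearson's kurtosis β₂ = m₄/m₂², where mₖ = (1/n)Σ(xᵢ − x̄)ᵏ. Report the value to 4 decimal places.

x̄ = 3.3750
Σ(xᵢ − x̄)² = 1211.8750 ⇒ m₂ = 151.48438
Σ(xᵢ − x̄)⁴ = 985169.4941 ⇒ m₄ = 123146.18677
m₂² = 22947.51587
β₂ = m₄/m₂² = 123146.18677 / 22947.51587 ≈ 5.3664

5.3664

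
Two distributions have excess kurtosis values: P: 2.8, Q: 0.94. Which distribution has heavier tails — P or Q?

Higher excess kurtosis ⇒ heavier tails relative to the normal distribution.
2.8 vs 0.94: the larger is 2.8, so P has heavier tails.

P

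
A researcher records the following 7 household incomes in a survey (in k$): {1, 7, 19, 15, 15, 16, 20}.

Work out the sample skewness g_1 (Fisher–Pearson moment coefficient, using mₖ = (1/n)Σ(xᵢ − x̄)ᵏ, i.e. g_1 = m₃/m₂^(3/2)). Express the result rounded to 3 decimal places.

-0.887

x̄ = (1 + 7 + 19 + 15 + 15 + 16 + 20) / 7 = 13.2857
deviations (xᵢ − x̄): -12.2857, -6.2857, 5.7143, 1.7143, 1.7143, 2.7143, 6.7143
Σ(xᵢ − x̄)² = 281.4286 ⇒ m₂ = 281.4286/7 = 40.20408
Σ(xᵢ − x̄)³ = -1583.3878 ⇒ m₃ = -1583.3878/7 = -226.19825
m₂^(3/2) = 40.20408^(1.5) = 254.92077
g_1 = m₃ / m₂^(3/2) = -226.19825 / 254.92077 ≈ -0.887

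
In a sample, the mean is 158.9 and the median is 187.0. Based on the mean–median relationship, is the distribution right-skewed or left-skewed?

left-skewed

mean − median = 158.9 − 187.0 = -28.1
mean < median ⇒ the longer tail is on the left ⇒ left-skewed (negatively skewed).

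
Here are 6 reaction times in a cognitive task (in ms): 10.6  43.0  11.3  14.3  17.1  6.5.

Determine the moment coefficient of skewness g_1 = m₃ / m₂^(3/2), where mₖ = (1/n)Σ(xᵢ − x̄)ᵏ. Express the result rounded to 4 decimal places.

1.4975

x̄ = (10.6 + 43.0 + 11.3 + 14.3 + 17.1 + 6.5) / 6 = 17.1333
deviations (xᵢ − x̄): -6.5333, 25.8667, -5.8333, -2.8333, -0.0333, -10.6333
Σ(xᵢ − x̄)² = 866.8933 ⇒ m₂ = 866.8933/6 = 144.48222
Σ(xᵢ − x̄)³ = 15604.5844 ⇒ m₃ = 15604.5844/6 = 2600.76407
m₂^(3/2) = 144.48222^(1.5) = 1736.68726
g_1 = m₃ / m₂^(3/2) = 2600.76407 / 1736.68726 ≈ 1.4975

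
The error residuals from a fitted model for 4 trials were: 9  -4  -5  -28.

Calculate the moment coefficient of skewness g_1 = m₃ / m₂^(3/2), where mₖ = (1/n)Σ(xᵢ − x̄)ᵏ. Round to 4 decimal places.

x̄ = (9 - 4 - 5 - 28) / 4 = -7.0000
deviations (xᵢ − x̄): 16.0000, 3.0000, 2.0000, -21.0000
Σ(xᵢ − x̄)² = 710.0000 ⇒ m₂ = 710.0000/4 = 177.50000
Σ(xᵢ − x̄)³ = -5130.0000 ⇒ m₃ = -5130.0000/4 = -1282.50000
m₂^(3/2) = 177.50000^(1.5) = 2364.81699
g_1 = m₃ / m₂^(3/2) = -1282.50000 / 2364.81699 ≈ -0.5423

-0.5423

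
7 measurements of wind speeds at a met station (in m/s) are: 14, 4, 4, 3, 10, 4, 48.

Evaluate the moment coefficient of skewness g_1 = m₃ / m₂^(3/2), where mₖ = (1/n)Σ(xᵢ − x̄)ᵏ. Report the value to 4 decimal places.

x̄ = (14 + 4 + 4 + 3 + 10 + 4 + 48) / 7 = 12.4286
deviations (xᵢ − x̄): 1.5714, -8.4286, -8.4286, -9.4286, -2.4286, -8.4286, 35.5714
Σ(xᵢ − x̄)² = 1575.7143 ⇒ m₂ = 1575.7143/7 = 225.10204
Σ(xᵢ − x̄)³ = 42364.5306 ⇒ m₃ = 42364.5306/7 = 6052.07580
m₂^(3/2) = 225.10204^(1.5) = 3377.29618
g_1 = m₃ / m₂^(3/2) = 6052.07580 / 3377.29618 ≈ 1.7920

1.7920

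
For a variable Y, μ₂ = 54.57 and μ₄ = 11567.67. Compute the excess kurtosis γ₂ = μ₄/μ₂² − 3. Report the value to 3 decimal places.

0.885

μ₂² = 54.57² = 2977.88490
μ₄/μ₂² = 11567.67 / 2977.88490 = 3.88453
γ₂ = 3.88453 − 3 ≈ 0.885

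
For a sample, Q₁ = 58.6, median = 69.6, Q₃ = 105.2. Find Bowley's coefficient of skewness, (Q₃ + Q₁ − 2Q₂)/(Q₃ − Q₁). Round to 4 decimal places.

numerator: Q₃ + Q₁ − 2Q₂ = 105.2 + 58.6 − 2×69.6 = 24.6000
denominator: Q₃ − Q₁ = 105.2 − 58.6 = 46.6000
Bowley skewness = 24.6000 / 46.6000 ≈ 0.5279

0.5279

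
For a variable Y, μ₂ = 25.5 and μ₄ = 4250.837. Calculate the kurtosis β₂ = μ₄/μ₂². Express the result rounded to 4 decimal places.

6.5372

μ₂² = 25.5² = 650.25000
μ₄/μ₂² = 4250.837 / 650.25000 = 6.53723
β₂ ≈ 6.5372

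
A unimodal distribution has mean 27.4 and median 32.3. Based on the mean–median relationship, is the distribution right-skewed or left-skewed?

left-skewed

mean − median = 27.4 − 32.3 = -4.9
mean < median ⇒ the longer tail is on the left ⇒ left-skewed (negatively skewed).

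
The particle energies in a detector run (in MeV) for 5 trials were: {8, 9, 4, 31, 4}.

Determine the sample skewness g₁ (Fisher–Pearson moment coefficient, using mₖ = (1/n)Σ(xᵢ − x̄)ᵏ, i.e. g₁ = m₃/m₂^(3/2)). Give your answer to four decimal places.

x̄ = (8 + 9 + 4 + 31 + 4) / 5 = 11.2000
deviations (xᵢ − x̄): -3.2000, -2.2000, -7.2000, 19.8000, -7.2000
Σ(xᵢ − x̄)² = 510.8000 ⇒ m₂ = 510.8000/5 = 102.16000
Σ(xᵢ − x̄)³ = 6972.4800 ⇒ m₃ = 6972.4800/5 = 1394.49600
m₂^(3/2) = 102.16000^(1.5) = 1032.57434
g₁ = m₃ / m₂^(3/2) = 1394.49600 / 1032.57434 ≈ 1.3505

1.3505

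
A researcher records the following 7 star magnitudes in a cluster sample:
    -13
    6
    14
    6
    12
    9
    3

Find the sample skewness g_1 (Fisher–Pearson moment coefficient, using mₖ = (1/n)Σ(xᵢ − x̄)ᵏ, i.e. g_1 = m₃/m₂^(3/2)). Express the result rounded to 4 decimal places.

x̄ = (-13 + 6 + 14 + 6 + 12 + 9 + 3) / 7 = 5.2857
deviations (xᵢ − x̄): -18.2857, 0.7143, 8.7143, 0.7143, 6.7143, 3.7143, -2.2857
Σ(xᵢ − x̄)² = 475.4286 ⇒ m₂ = 475.4286/7 = 67.91837
Σ(xᵢ − x̄)³ = -5109.6735 ⇒ m₃ = -5109.6735/7 = -729.95335
m₂^(3/2) = 67.91837^(1.5) = 559.73293
g_1 = m₃ / m₂^(3/2) = -729.95335 / 559.73293 ≈ -1.3041

-1.3041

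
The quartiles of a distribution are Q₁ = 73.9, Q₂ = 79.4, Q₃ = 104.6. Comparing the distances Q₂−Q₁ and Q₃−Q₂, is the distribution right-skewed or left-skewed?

right-skewed

Q₂ − Q₁ = 5.5;  Q₃ − Q₂ = 25.2
Q₃ − Q₂ > Q₂ − Q₁ ⇒ the upper half is more spread out ⇒ right-skewed.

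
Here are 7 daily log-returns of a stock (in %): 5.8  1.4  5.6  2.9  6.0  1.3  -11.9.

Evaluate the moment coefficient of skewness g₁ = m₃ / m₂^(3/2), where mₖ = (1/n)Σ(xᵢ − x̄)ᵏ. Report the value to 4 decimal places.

-1.6126

x̄ = (5.8 + 1.4 + 5.6 + 2.9 + 6.0 + 1.3 - 11.9) / 7 = 1.5857
deviations (xᵢ − x̄): 4.2143, -0.1857, 4.0143, 1.3143, 4.4143, -0.2857, -13.4857
Σ(xᵢ − x̄)² = 237.0686 ⇒ m₂ = 237.0686/7 = 33.86694
Σ(xᵢ − x̄)³ = -2224.7809 ⇒ m₃ = -2224.7809/7 = -317.82584
m₂^(3/2) = 33.86694^(1.5) = 197.08969
g₁ = m₃ / m₂^(3/2) = -317.82584 / 197.08969 ≈ -1.6126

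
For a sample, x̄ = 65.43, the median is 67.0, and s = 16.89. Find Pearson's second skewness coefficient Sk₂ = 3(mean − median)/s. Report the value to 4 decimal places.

Sk₂ = 3(65.43 − 67.0) / 16.89 = 3 × -1.5700 / 16.89
    = -4.7100 / 16.89 ≈ -0.2789

-0.2789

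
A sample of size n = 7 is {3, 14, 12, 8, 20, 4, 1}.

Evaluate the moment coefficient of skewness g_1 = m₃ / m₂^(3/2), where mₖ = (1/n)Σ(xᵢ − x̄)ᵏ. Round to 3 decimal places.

0.421

x̄ = (3 + 14 + 12 + 8 + 20 + 4 + 1) / 7 = 8.8571
deviations (xᵢ − x̄): -5.8571, 5.1429, 3.1429, -0.8571, 11.1429, -4.8571, -7.8571
Σ(xᵢ − x̄)² = 280.8571 ⇒ m₂ = 280.8571/7 = 40.12245
Σ(xᵢ − x̄)³ = 749.3878 ⇒ m₃ = 749.3878/7 = 107.05539
m₂^(3/2) = 40.12245^(1.5) = 254.14475
g_1 = m₃ / m₂^(3/2) = 107.05539 / 254.14475 ≈ 0.421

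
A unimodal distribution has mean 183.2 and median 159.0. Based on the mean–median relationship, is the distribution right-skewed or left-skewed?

mean − median = 183.2 − 159.0 = 24.2
mean > median ⇒ the longer tail is on the right ⇒ right-skewed (positively skewed).

right-skewed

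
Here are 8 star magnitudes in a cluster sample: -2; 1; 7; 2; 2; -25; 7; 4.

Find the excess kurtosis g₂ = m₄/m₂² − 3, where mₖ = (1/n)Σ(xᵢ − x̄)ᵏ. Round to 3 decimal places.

2.221

x̄ = -0.5000
Σ(xᵢ − x̄)² = 750.0000 ⇒ m₂ = 93.75000
Σ(xᵢ − x̄)⁴ = 367126.5000 ⇒ m₄ = 45890.81250
m₂² = 8789.06250
g₂ = m₄/m₂² − 3 = 5.22135 − 3 ≈ 2.221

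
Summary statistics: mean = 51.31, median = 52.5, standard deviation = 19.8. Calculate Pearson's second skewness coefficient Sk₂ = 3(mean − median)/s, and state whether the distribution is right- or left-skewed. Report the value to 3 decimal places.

Sk₂ = 3(51.31 − 52.5) / 19.8 = 3 × -1.1900 / 19.8
    = -3.5700 / 19.8 ≈ -0.180
Sk₂ < 0 ⇒ mean < median ⇒ left-skewed (negative skew).

-0.180, left-skewed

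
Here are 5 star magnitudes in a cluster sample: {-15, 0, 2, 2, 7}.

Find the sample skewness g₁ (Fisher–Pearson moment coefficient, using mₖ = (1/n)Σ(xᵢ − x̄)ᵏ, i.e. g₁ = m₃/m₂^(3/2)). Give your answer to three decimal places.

-1.126

x̄ = (-15 + 0 + 2 + 2 + 7) / 5 = -0.8000
deviations (xᵢ − x̄): -14.2000, 0.8000, 2.8000, 2.8000, 7.8000
Σ(xᵢ − x̄)² = 278.8000 ⇒ m₂ = 278.8000/5 = 55.76000
Σ(xᵢ − x̄)³ = -2344.3200 ⇒ m₃ = -2344.3200/5 = -468.86400
m₂^(3/2) = 55.76000^(1.5) = 416.37452
g₁ = m₃ / m₂^(3/2) = -468.86400 / 416.37452 ≈ -1.126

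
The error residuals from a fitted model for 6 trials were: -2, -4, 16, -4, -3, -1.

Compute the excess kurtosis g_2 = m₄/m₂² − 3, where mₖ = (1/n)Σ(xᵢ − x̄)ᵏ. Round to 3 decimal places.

x̄ = 0.3333
Σ(xᵢ − x̄)² = 301.3333 ⇒ m₂ = 50.22222
Σ(xᵢ − x̄)⁴ = 61104.4444 ⇒ m₄ = 10184.07407
m₂² = 2522.27160
g_2 = m₄/m₂² − 3 = 4.03766 − 3 ≈ 1.038

1.038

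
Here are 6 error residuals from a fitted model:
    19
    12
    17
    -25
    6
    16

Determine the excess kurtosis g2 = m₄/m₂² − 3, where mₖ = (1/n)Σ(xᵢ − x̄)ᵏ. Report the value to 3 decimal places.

0.648

x̄ = 7.5000
Σ(xᵢ − x̄)² = 1373.5000 ⇒ m₂ = 228.91667
Σ(xᵢ − x̄)⁴ = 1146934.3750 ⇒ m₄ = 191155.72917
m₂² = 52402.84028
g2 = m₄/m₂² − 3 = 3.64781 − 3 ≈ 0.648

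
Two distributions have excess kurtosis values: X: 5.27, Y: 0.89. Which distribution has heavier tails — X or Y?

X

Higher excess kurtosis ⇒ heavier tails relative to the normal distribution.
5.27 vs 0.89: the larger is 5.27, so X has heavier tails.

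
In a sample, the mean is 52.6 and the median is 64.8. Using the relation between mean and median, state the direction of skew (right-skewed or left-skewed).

mean − median = 52.6 − 64.8 = -12.2
mean < median ⇒ the longer tail is on the left ⇒ left-skewed (negatively skewed).

left-skewed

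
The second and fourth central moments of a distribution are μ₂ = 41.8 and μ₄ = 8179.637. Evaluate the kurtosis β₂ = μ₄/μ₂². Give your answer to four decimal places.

4.6815

μ₂² = 41.8² = 1747.24000
μ₄/μ₂² = 8179.637 / 1747.24000 = 4.68146
β₂ ≈ 4.6815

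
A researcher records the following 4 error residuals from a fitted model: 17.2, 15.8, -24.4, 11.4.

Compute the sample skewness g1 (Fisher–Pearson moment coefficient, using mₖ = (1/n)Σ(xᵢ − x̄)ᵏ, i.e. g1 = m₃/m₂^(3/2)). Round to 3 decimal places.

x̄ = (17.2 + 15.8 - 24.4 + 11.4) / 4 = 5.0000
deviations (xᵢ − x̄): 12.2000, 10.8000, -29.4000, 6.4000
Σ(xᵢ − x̄)² = 1170.8000 ⇒ m₂ = 1170.8000/4 = 292.70000
Σ(xᵢ − x̄)³ = -22074.4800 ⇒ m₃ = -22074.4800/4 = -5518.62000
m₂^(3/2) = 292.70000^(1.5) = 5007.65134
g1 = m₃ / m₂^(3/2) = -5518.62000 / 5007.65134 ≈ -1.102

-1.102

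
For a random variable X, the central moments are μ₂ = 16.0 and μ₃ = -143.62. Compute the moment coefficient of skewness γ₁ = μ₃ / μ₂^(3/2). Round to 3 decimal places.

-2.244

σ = √μ₂ = √16.0 = 4.00000
σ³ = μ₂^(3/2) = 64.00000
γ₁ = μ₃/σ³ = -143.62 / 64.00000 ≈ -2.244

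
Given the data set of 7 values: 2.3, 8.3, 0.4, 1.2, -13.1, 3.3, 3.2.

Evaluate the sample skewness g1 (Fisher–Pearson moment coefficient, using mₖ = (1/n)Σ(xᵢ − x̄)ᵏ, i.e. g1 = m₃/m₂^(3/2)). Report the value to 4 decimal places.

-1.3757

x̄ = (2.3 + 8.3 + 0.4 + 1.2 - 13.1 + 3.3 + 3.2) / 7 = 0.8000
deviations (xᵢ − x̄): 1.5000, 7.5000, -0.4000, 0.4000, -13.9000, 2.5000, 2.4000
Σ(xᵢ − x̄)² = 264.0400 ⇒ m₂ = 264.0400/7 = 37.72000
Σ(xᵢ − x̄)³ = -2230.9200 ⇒ m₃ = -2230.9200/7 = -318.70286
m₂^(3/2) = 37.72000^(1.5) = 231.66345
g1 = m₃ / m₂^(3/2) = -318.70286 / 231.66345 ≈ -1.3757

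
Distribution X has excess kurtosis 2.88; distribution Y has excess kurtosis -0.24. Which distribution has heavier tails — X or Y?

X

Higher excess kurtosis ⇒ heavier tails relative to the normal distribution.
2.88 vs -0.24: the larger is 2.88, so X has heavier tails. (X is leptokurtic — heavier-than-normal tails; the other is platykurtic.)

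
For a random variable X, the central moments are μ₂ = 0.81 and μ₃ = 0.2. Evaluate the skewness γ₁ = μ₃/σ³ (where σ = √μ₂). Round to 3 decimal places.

0.274

σ = √μ₂ = √0.81 = 0.90000
σ³ = μ₂^(3/2) = 0.72900
γ₁ = μ₃/σ³ = 0.2 / 0.72900 ≈ 0.274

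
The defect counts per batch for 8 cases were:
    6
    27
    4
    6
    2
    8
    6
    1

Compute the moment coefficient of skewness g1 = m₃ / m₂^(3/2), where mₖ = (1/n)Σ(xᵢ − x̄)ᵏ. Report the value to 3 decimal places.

x̄ = (6 + 27 + 4 + 6 + 2 + 8 + 6 + 1) / 8 = 7.5000
deviations (xᵢ − x̄): -1.5000, 19.5000, -3.5000, -1.5000, -5.5000, 0.5000, -1.5000, -6.5000
Σ(xᵢ − x̄)² = 472.0000 ⇒ m₂ = 472.0000/8 = 59.00000
Σ(xᵢ − x̄)³ = 6921.0000 ⇒ m₃ = 6921.0000/8 = 865.12500
m₂^(3/2) = 59.00000^(1.5) = 453.18760
g1 = m₃ / m₂^(3/2) = 865.12500 / 453.18760 ≈ 1.909

1.909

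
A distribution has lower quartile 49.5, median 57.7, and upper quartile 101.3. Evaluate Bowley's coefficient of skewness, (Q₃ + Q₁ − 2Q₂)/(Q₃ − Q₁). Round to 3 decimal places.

numerator: Q₃ + Q₁ − 2Q₂ = 101.3 + 49.5 − 2×57.7 = 35.4000
denominator: Q₃ − Q₁ = 101.3 − 49.5 = 51.8000
Bowley skewness = 35.4000 / 51.8000 ≈ 0.683

0.683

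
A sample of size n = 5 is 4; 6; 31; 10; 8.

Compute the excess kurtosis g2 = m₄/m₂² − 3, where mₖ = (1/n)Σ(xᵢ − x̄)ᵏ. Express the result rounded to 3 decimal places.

0.049

x̄ = 11.8000
Σ(xᵢ − x̄)² = 480.8000 ⇒ m₂ = 96.16000
Σ(xᵢ − x̄)⁴ = 140947.6160 ⇒ m₄ = 28189.52320
m₂² = 9246.74560
g2 = m₄/m₂² − 3 = 3.04859 − 3 ≈ 0.049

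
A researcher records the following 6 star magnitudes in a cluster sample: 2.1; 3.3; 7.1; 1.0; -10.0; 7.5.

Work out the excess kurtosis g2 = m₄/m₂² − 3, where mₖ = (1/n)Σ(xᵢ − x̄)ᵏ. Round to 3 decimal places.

0.124

x̄ = 1.8333
Σ(xᵢ − x̄)² = 202.7933 ⇒ m₂ = 33.79889
Σ(xᵢ − x̄)⁴ = 21413.4009 ⇒ m₄ = 3568.90015
m₂² = 1142.36489
g2 = m₄/m₂² − 3 = 3.12413 − 3 ≈ 0.124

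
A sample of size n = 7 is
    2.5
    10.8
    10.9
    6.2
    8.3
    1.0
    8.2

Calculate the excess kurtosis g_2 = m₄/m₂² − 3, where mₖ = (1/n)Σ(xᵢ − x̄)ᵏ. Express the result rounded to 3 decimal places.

x̄ = 6.8429
Σ(xᵢ − x̄)² = 89.4971 ⇒ m₂ = 12.78531
Σ(xᵢ − x̄)⁴ = 2045.4050 ⇒ m₄ = 292.20072
m₂² = 163.46405
g_2 = m₄/m₂² − 3 = 1.78755 − 3 ≈ -1.212

-1.212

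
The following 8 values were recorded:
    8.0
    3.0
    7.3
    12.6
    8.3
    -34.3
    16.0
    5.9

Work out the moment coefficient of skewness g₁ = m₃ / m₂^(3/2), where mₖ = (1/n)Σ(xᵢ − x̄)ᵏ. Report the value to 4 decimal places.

-1.9729

x̄ = (8.0 + 3.0 + 7.3 + 12.6 + 8.3 - 34.3 + 16.0 + 5.9) / 8 = 3.3500
deviations (xᵢ − x̄): 4.6500, -0.3500, 3.9500, 9.2500, 4.9500, -37.6500, 12.6500, 2.5500
Σ(xᵢ − x̄)² = 1731.4600 ⇒ m₂ = 1731.4600/8 = 216.43250
Σ(xᵢ − x̄)³ = -50253.9840 ⇒ m₃ = -50253.9840/8 = -6281.74800
m₂^(3/2) = 216.43250^(1.5) = 3184.07812
g₁ = m₃ / m₂^(3/2) = -6281.74800 / 3184.07812 ≈ -1.9729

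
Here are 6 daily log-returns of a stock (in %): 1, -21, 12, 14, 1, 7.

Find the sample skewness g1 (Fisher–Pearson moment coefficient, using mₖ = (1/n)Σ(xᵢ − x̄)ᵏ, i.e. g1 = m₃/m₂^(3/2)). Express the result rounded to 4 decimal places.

x̄ = (1 - 21 + 12 + 14 + 1 + 7) / 6 = 2.3333
deviations (xᵢ − x̄): -1.3333, -23.3333, 9.6667, 11.6667, -1.3333, 4.6667
Σ(xᵢ − x̄)² = 799.3333 ⇒ m₂ = 799.3333/6 = 133.22222
Σ(xᵢ − x̄)³ = -10115.5556 ⇒ m₃ = -10115.5556/6 = -1685.92593
m₂^(3/2) = 133.22222^(1.5) = 1537.67662
g1 = m₃ / m₂^(3/2) = -1685.92593 / 1537.67662 ≈ -1.0964

-1.0964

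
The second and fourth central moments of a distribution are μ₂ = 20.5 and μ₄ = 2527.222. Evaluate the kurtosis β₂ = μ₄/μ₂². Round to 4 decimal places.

μ₂² = 20.5² = 420.25000
μ₄/μ₂² = 2527.222 / 420.25000 = 6.01362
β₂ ≈ 6.0136

6.0136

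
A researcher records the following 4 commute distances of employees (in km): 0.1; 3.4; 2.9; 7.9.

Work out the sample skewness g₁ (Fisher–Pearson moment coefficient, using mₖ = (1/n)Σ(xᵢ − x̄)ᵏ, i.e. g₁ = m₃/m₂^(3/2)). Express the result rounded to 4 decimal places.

x̄ = (0.1 + 3.4 + 2.9 + 7.9) / 4 = 3.5750
deviations (xᵢ − x̄): -3.4750, -0.1750, -0.6750, 4.3250
Σ(xᵢ − x̄)² = 31.2675 ⇒ m₂ = 31.2675/4 = 7.81688
Σ(xᵢ − x̄)³ = 38.6261 ⇒ m₃ = 38.6261/4 = 9.65653
m₂^(3/2) = 7.81688^(1.5) = 21.85495
g₁ = m₃ / m₂^(3/2) = 9.65653 / 21.85495 ≈ 0.4418

0.4418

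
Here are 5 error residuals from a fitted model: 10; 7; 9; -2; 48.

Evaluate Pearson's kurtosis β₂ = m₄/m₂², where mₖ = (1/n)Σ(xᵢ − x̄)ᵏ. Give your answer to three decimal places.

2.998

x̄ = 14.4000
Σ(xᵢ − x̄)² = 1501.2000 ⇒ m₂ = 300.24000
Σ(xᵢ − x̄)⁴ = 1351113.9360 ⇒ m₄ = 270222.78720
m₂² = 90144.05760
β₂ = m₄/m₂² = 270222.78720 / 90144.05760 ≈ 2.998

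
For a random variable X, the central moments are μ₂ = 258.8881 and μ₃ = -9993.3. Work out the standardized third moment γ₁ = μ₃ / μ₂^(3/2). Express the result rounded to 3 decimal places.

-2.399

σ = √μ₂ = √258.8881 = 16.09000
σ³ = μ₂^(3/2) = 4165.50953
γ₁ = μ₃/σ³ = -9993.3 / 4165.50953 ≈ -2.399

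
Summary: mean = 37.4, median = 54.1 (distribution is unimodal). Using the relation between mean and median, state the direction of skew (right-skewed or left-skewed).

mean − median = 37.4 − 54.1 = -16.7
mean < median ⇒ the longer tail is on the left ⇒ left-skewed (negatively skewed).

left-skewed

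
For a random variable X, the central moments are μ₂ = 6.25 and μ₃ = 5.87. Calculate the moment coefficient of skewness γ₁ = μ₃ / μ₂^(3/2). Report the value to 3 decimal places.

0.376

σ = √μ₂ = √6.25 = 2.50000
σ³ = μ₂^(3/2) = 15.62500
γ₁ = μ₃/σ³ = 5.87 / 15.62500 ≈ 0.376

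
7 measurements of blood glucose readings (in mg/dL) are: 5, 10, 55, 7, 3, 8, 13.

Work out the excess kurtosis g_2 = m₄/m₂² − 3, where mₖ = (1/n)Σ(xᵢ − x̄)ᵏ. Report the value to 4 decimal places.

1.8733

x̄ = 14.4286
Σ(xᵢ − x̄)² = 1983.7143 ⇒ m₂ = 283.38776
Σ(xᵢ − x̄)⁴ = 2739554.6997 ⇒ m₄ = 391364.95710
m₂² = 80308.61974
g_2 = m₄/m₂² − 3 = 4.87326 − 3 ≈ 1.8733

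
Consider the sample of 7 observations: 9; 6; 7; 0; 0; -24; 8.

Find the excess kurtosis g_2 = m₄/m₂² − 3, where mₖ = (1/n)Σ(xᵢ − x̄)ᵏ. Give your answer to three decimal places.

x̄ = 0.8571
Σ(xᵢ − x̄)² = 800.8571 ⇒ m₂ = 114.40816
Σ(xᵢ − x̄)⁴ = 390896.7872 ⇒ m₄ = 55842.39817
m₂² = 13089.22782
g_2 = m₄/m₂² − 3 = 4.26629 − 3 ≈ 1.266

1.266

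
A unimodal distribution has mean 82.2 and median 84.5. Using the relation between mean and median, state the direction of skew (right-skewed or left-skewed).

mean − median = 82.2 − 84.5 = -2.3
mean < median ⇒ the longer tail is on the left ⇒ left-skewed (negatively skewed).

left-skewed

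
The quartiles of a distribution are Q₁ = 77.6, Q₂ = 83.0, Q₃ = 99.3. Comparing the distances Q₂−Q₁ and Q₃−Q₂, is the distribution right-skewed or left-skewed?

right-skewed

Q₂ − Q₁ = 5.4;  Q₃ − Q₂ = 16.3
Q₃ − Q₂ > Q₂ − Q₁ ⇒ the upper half is more spread out ⇒ right-skewed.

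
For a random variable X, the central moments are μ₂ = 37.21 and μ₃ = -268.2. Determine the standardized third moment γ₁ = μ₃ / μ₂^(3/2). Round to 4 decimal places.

σ = √μ₂ = √37.21 = 6.10000
σ³ = μ₂^(3/2) = 226.98100
γ₁ = μ₃/σ³ = -268.2 / 226.98100 ≈ -1.1816

-1.1816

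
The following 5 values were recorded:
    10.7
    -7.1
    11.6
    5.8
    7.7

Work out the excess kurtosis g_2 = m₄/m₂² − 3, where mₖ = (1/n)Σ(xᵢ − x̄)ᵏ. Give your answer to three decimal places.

-0.204

x̄ = 5.7400
Σ(xᵢ − x̄)² = 227.6520 ⇒ m₂ = 45.53040
Σ(xᵢ − x̄)⁴ = 28979.8708 ⇒ m₄ = 5795.97416
m₂² = 2073.01732
g_2 = m₄/m₂² − 3 = 2.79591 − 3 ≈ -0.204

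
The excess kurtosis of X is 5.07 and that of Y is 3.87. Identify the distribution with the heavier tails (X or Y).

X

Higher excess kurtosis ⇒ heavier tails relative to the normal distribution.
5.07 vs 3.87: the larger is 5.07, so X has heavier tails.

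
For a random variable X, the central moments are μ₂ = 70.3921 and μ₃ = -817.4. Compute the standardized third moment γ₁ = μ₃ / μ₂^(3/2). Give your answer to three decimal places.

σ = √μ₂ = √70.3921 = 8.39000
σ³ = μ₂^(3/2) = 590.58972
γ₁ = μ₃/σ³ = -817.4 / 590.58972 ≈ -1.384

-1.384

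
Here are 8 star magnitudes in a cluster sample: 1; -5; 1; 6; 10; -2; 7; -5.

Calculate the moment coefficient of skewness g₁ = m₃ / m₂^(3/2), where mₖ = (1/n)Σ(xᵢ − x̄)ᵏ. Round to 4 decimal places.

0.1707

x̄ = (1 - 5 + 1 + 6 + 10 - 2 + 7 - 5) / 8 = 1.6250
deviations (xᵢ − x̄): -0.6250, -6.6250, -0.6250, 4.3750, 8.3750, -3.6250, 5.3750, -6.6250
Σ(xᵢ − x̄)² = 219.8750 ⇒ m₂ = 219.8750/8 = 27.48438
Σ(xᵢ − x̄)³ = 196.7813 ⇒ m₃ = 196.7813/8 = 24.59766
m₂^(3/2) = 27.48438^(1.5) = 144.08833
g₁ = m₃ / m₂^(3/2) = 24.59766 / 144.08833 ≈ 0.1707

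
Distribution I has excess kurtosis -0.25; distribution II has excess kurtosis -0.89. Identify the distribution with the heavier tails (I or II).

Higher excess kurtosis ⇒ heavier tails relative to the normal distribution.
-0.25 vs -0.89: the larger is -0.25, so I has heavier tails.

I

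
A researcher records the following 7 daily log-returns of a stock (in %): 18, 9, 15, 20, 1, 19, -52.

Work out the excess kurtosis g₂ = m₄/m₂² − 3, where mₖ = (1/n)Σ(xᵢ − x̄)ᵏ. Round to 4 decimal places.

1.5333

x̄ = 4.2857
Σ(xᵢ − x̄)² = 3967.4286 ⇒ m₂ = 566.77551
Σ(xᵢ − x̄)⁴ = 10193759.9417 ⇒ m₄ = 1456251.42024
m₂² = 321234.47897
g₂ = m₄/m₂² − 3 = 4.53330 − 3 ≈ 1.5333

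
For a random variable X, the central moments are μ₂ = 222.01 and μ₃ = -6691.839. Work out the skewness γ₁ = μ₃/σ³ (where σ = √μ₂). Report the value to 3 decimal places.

σ = √μ₂ = √222.01 = 14.90000
σ³ = μ₂^(3/2) = 3307.94900
γ₁ = μ₃/σ³ = -6691.839 / 3307.94900 ≈ -2.023

-2.023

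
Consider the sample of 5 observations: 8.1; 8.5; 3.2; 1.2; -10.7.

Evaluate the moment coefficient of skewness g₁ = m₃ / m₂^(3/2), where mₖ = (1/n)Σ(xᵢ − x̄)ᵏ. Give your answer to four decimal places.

-0.9392

x̄ = (8.1 + 8.5 + 3.2 + 1.2 - 10.7) / 5 = 2.0600
deviations (xᵢ − x̄): 6.0400, 6.4400, 1.1400, -0.8600, -12.7600
Σ(xᵢ − x̄)² = 242.8120 ⇒ m₂ = 242.8120/5 = 48.56240
Σ(xᵢ − x̄)³ = -1589.2682 ⇒ m₃ = -1589.2682/5 = -317.85365
m₂^(3/2) = 48.56240^(1.5) = 338.41547
g₁ = m₃ / m₂^(3/2) = -317.85365 / 338.41547 ≈ -0.9392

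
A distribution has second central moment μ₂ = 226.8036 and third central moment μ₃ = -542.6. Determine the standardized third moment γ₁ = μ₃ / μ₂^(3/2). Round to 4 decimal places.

-0.1589

σ = √μ₂ = √226.8036 = 15.06000
σ³ = μ₂^(3/2) = 3415.66222
γ₁ = μ₃/σ³ = -542.6 / 3415.66222 ≈ -0.1589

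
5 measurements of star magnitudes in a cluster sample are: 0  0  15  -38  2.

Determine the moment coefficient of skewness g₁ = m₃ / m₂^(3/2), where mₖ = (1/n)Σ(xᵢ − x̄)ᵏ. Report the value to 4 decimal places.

-1.1040

x̄ = (0 + 0 + 15 - 38 + 2) / 5 = -4.2000
deviations (xᵢ − x̄): 4.2000, 4.2000, 19.2000, -33.8000, 6.2000
Σ(xᵢ − x̄)² = 1584.8000 ⇒ m₂ = 1584.8000/5 = 316.96000
Σ(xᵢ − x̄)³ = -31150.0800 ⇒ m₃ = -31150.0800/5 = -6230.01600
m₂^(3/2) = 316.96000^(1.5) = 5642.95630
g₁ = m₃ / m₂^(3/2) = -6230.01600 / 5642.95630 ≈ -1.1040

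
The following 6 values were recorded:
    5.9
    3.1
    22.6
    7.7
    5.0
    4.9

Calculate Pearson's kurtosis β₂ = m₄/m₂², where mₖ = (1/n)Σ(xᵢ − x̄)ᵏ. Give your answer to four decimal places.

3.8976

x̄ = 8.2000
Σ(xᵢ − x̄)² = 260.0400 ⇒ m₂ = 43.34000
Σ(xᵢ − x̄)⁴ = 43926.1860 ⇒ m₄ = 7321.03100
m₂² = 1878.35560
β₂ = m₄/m₂² = 7321.03100 / 1878.35560 ≈ 3.8976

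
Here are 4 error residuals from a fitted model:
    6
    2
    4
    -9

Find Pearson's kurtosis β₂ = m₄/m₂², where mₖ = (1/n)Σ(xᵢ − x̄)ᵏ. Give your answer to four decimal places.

2.1832

x̄ = 0.7500
Σ(xᵢ − x̄)² = 134.7500 ⇒ m₂ = 33.68750
Σ(xᵢ − x̄)⁴ = 9910.5781 ⇒ m₄ = 2477.64453
m₂² = 1134.84766
β₂ = m₄/m₂² = 2477.64453 / 1134.84766 ≈ 2.1832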